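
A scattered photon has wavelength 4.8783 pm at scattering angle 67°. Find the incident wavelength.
3.4000 pm

From λ' = λ + Δλ, we have λ = λ' - Δλ

First calculate the Compton shift:
Δλ = λ_C(1 - cos θ)
Δλ = 2.4263 × (1 - cos(67°))
Δλ = 2.4263 × 0.6093
Δλ = 1.4783 pm

Initial wavelength:
λ = λ' - Δλ
λ = 4.8783 - 1.4783
λ = 3.4000 pm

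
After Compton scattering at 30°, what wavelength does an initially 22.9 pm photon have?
23.2251 pm

Using the Compton formula: λ' = λ + λ_C(1 − cos θ)

For θ = 30°, cos θ = √3/2 (exact) ≈ 0.8660, so:
1 − cos 30° = 1 − (√3/2) ≈ 0.1340

Δλ = λ_C × 0.1340 = 2.4263 × 0.1340 = 0.3251 pm

λ' = 22.9 + 0.3251 = 23.2251 pm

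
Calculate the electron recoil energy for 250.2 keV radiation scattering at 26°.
11.8129 keV

By energy conservation: K_e = E_initial - E_final

First find the scattered photon energy:
Initial wavelength: λ = hc/E = 4.9554 pm
Compton shift: Δλ = λ_C(1 - cos(26°)) = 0.2456 pm
Final wavelength: λ' = 4.9554 + 0.2456 = 5.2010 pm
Final photon energy: E' = hc/λ' = 238.3871 keV

Electron kinetic energy:
K_e = E - E' = 250.2000 - 238.3871 = 11.8129 keV

(Intermediate values are shown rounded; full precision is carried through to the final answer.)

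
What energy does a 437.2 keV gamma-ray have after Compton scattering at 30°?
392.2392 keV

First convert energy to wavelength:
λ = hc/E, with hc ≈ 1239.842 keV·pm (i.e. 1239.842 eV·nm)

For E = 437.2 keV = 437200 eV:
λ = 1239.842 keV·pm / 437.2 keV
λ = 2.8359 pm

Calculate the Compton shift:
Δλ = λ_C(1 - cos(30°)) = 2.4263 × 0.1340
Δλ = 0.3251 pm

Final wavelength:
λ' = 2.8359 + 0.3251 = 3.1609 pm

Final energy:
E' = hc/λ' = 1239.842 / 3.1609 = 392.2392 keV

(Intermediate values are shown rounded; full precision is carried through to the final answer.)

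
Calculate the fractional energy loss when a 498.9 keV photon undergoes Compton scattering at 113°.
0.5759 (or 57.59%)

Calculate initial and final photon energies:

Initial: E₀ = 498.9 keV → λ₀ = 2.4852 pm
Compton shift: Δλ = 3.3743 pm
Final wavelength: λ' = 5.8595 pm
Final energy: E' = 211.5953 keV

Fractional energy loss:
(E₀ - E')/E₀ = (498.9000 - 211.5953)/498.9000
= 287.3047/498.9000
= 0.5759
= 57.59%

(Intermediate values are shown rounded; full precision is carried through to the final answer.)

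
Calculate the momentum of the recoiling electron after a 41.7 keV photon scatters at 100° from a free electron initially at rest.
3.2675e-23 kg·m/s

The electron is initially at rest, so by conservation of momentum:
p⃗_e = p⃗₀ − p⃗'  (incident photon momentum minus scattered photon momentum)

Photon momentum magnitudes (p = h/λ = E/c):
λ₀ = hc/E₀ = 29.7324 pm → p₀ = h/λ₀ = 2.2286e-23 kg·m/s
Δλ = λ_C(1 − cos 100°) = 2.8476 pm
λ' = 32.5801 pm → p' = h/λ' = 2.0338e-23 kg·m/s

The scattered photon makes angle θ = 100° with the incident direction, so by the law of cosines:
|p⃗_e|² = p₀² + p'² − 2p₀p'cos θ
|p⃗_e|² = (2.2286e-23)² + (2.0338e-23)² − 2·2.2286e-23·2.0338e-23·cos(100°)
|p⃗_e| = 3.2675e-23 kg·m/s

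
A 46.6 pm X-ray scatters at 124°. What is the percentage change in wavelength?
8.1182%

Calculate the Compton shift:
Δλ = λ_C(1 - cos(124°))
Δλ = 2.4263 × (1 - cos(124°))
Δλ = 2.4263 × 1.5592
Δλ = 3.7831 pm

Percentage change:
(Δλ/λ₀) × 100 = (3.7831/46.6) × 100
= 8.1182%

(Intermediate values are shown rounded; full precision is carried through to the final answer.)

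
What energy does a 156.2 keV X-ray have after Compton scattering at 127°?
104.8578 keV

First convert energy to wavelength:
λ = hc/E, with hc ≈ 1239.842 keV·pm (i.e. 1239.842 eV·nm)

For E = 156.2 keV = 156200 eV:
λ = 1239.842 keV·pm / 156.2 keV
λ = 7.9375 pm

Calculate the Compton shift:
Δλ = λ_C(1 - cos(127°)) = 2.4263 × 1.6018
Δλ = 3.8865 pm

Final wavelength:
λ' = 7.9375 + 3.8865 = 11.8240 pm

Final energy:
E' = hc/λ' = 1239.842 / 11.8240 = 104.8578 keV

(Intermediate values are shown rounded; full precision is carried through to the final answer.)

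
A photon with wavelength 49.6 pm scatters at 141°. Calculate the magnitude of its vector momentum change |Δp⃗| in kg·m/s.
2.4181e-23 kg·m/s

Photon momentum magnitude is p = h/λ.

Initial momentum:
p₀ = h/λ = 6.6261e-34/4.9600e-11 = 1.3359e-23 kg·m/s

After scattering:
λ' = λ + Δλ = 49.6 + 4.3119 = 53.9119 pm
p' = h/λ' = 6.6261e-34/5.3912e-11 = 1.2291e-23 kg·m/s

Momentum is a vector; the scattered photon's direction makes angle θ = 141° with the incident direction. The magnitude of the vector change Δp⃗ = p⃗₀ − p⃗' is found from the law of cosines:
|Δp⃗|² = p₀² + p'² − 2p₀p'cos θ
|Δp⃗|² = (1.3359e-23)² + (1.2291e-23)² − 2·1.3359e-23·1.2291e-23·cos(141°)
|Δp⃗| = 2.4181e-23 kg·m/s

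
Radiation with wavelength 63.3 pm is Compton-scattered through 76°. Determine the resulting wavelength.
65.1393 pm

Using the Compton scattering formula:
λ' = λ + Δλ = λ + λ_C(1 - cos θ)

Given:
- Initial wavelength λ = 63.3 pm
- Scattering angle θ = 76°
- Compton wavelength λ_C ≈ 2.4263 pm

Calculate the shift:
Δλ = 2.4263 × (1 - cos(76°))
Δλ = 2.4263 × 0.7581
Δλ = 1.8393 pm

Final wavelength:
λ' = 63.3 + 1.8393 = 65.1393 pm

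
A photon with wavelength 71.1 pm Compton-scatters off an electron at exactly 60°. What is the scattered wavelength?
72.3132 pm

Using the Compton formula: λ' = λ + λ_C(1 − cos θ)

For θ = 60°, cos θ = 1/2 (exact) = 0.5000, so:
1 − cos 60° = 1 − (1/2) = 0.5000

Δλ = λ_C × 0.5000 = 2.4263 × 0.5000 = 1.2132 pm

λ' = 71.1 + 1.2132 = 72.3132 pm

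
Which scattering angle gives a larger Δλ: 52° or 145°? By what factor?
145° produces the larger shift by a factor of 4.733

Calculate both shifts using Δλ = λ_C(1 - cos θ):

For θ₁ = 52°:
Δλ₁ = 2.4263 × (1 - cos(52°))
Δλ₁ = 2.4263 × 0.3843
Δλ₁ = 0.9325 pm

For θ₂ = 145°:
Δλ₂ = 2.4263 × (1 - cos(145°))
Δλ₂ = 2.4263 × 1.8192
Δλ₂ = 4.4138 pm

The 145° angle produces the larger shift.
Ratio: 4.4138/0.9325 = 4.733

(Intermediate values are shown rounded; full precision is carried through to the final answer.)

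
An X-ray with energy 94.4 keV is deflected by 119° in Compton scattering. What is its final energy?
74.0800 keV

First convert energy to wavelength:
λ = hc/E, with hc ≈ 1239.842 keV·pm (i.e. 1239.842 eV·nm)

For E = 94.4 keV = 94400 eV:
λ = 1239.842 keV·pm / 94.4 keV
λ = 13.1339 pm

Calculate the Compton shift:
Δλ = λ_C(1 - cos(119°)) = 2.4263 × 1.4848
Δλ = 3.6026 pm

Final wavelength:
λ' = 13.1339 + 3.6026 = 16.7365 pm

Final energy:
E' = hc/λ' = 1239.842 / 16.7365 = 74.0800 keV

(Intermediate values are shown rounded; full precision is carried through to the final answer.)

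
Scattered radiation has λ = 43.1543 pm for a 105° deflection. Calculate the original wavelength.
40.1000 pm

From λ' = λ + Δλ, we have λ = λ' - Δλ

First calculate the Compton shift:
Δλ = λ_C(1 - cos θ)
Δλ = 2.4263 × (1 - cos(105°))
Δλ = 2.4263 × 1.2588
Δλ = 3.0543 pm

Initial wavelength:
λ = λ' - Δλ
λ = 43.1543 - 3.0543
λ = 40.1000 pm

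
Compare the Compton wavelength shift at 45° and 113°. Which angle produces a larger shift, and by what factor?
113° produces the larger shift by a factor of 4.748

Calculate both shifts using Δλ = λ_C(1 - cos θ):

For θ₁ = 45°:
Δλ₁ = 2.4263 × (1 - cos(45°))
Δλ₁ = 2.4263 × 0.2929
Δλ₁ = 0.7106 pm

For θ₂ = 113°:
Δλ₂ = 2.4263 × (1 - cos(113°))
Δλ₂ = 2.4263 × 1.3907
Δλ₂ = 3.3743 pm

The 113° angle produces the larger shift.
Ratio: 3.3743/0.7106 = 4.748

(Intermediate values are shown rounded; full precision is carried through to the final answer.)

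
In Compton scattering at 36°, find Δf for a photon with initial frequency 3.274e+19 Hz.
1.577e+18 Hz (decrease)

Convert frequency to wavelength (c = 299792458 m/s):
λ₀ = c/f₀ = 299792458/3.274e+19 = 9.1567641e-12 m = 9.1568 pm

Calculate Compton shift:
Δλ = λ_C(1 - cos(36°)) = 0.4634 pm

Final wavelength:
λ' = λ₀ + Δλ = 9.1568 + 0.4634 = 9.6201 pm

Final frequency:
f' = c/λ' = 299792458/9.6201482e-12 = 3.1162977e+19 Hz

Frequency shift (decrease):
Δf = f₀ - f' = 3.274e+19 - 3.1162977e+19 = 1.577e+18 Hz

(Intermediate values are shown rounded; full precision is carried through to the final answer.)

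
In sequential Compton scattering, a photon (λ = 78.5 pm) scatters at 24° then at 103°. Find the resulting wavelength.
81.6819 pm

Apply Compton shift twice:

First scattering at θ₁ = 24°:
Δλ₁ = λ_C(1 - cos(24°))
Δλ₁ = 2.4263 × 0.0865
Δλ₁ = 0.2098 pm

After first scattering:
λ₁ = 78.5 + 0.2098 = 78.7098 pm

Second scattering at θ₂ = 103°:
Δλ₂ = λ_C(1 - cos(103°))
Δλ₂ = 2.4263 × 1.2250
Δλ₂ = 2.9721 pm

Final wavelength:
λ₂ = 78.7098 + 2.9721 = 81.6819 pm

Total shift: Δλ_total = 0.2098 + 2.9721 = 3.1819 pm

(Intermediate values are shown rounded; full precision is carried through to the final answer.)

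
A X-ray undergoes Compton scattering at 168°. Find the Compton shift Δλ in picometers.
4.7996 pm

Using the Compton scattering formula:
Δλ = λ_C(1 - cos θ)

where λ_C = h/(m_e·c) ≈ 2.4263 pm is the Compton wavelength of an electron.

For θ = 168°:
cos(168°) = -0.9781
1 - cos(168°) = 1.9781

Δλ = 2.4263 × 1.9781
Δλ = 4.7996 pm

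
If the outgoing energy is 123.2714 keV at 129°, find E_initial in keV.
203.1001 keV

Convert final energy to wavelength (hc ≈ 1239.842 keV·pm):
λ' = hc/E' = 1239.842 / 123.2714 = 10.0578 pm

Calculate the Compton shift:
Δλ = λ_C(1 - cos(129°))
Δλ = 2.4263 × (1 - cos(129°))
Δλ = 3.9532 pm

Initial wavelength:
λ = λ' - Δλ = 10.0578 - 3.9532 = 6.1046 pm

Initial energy:
E = hc/λ = 1239.842 / 6.1046 = 203.1001 keV

(Intermediate values are shown rounded; full precision is carried through to the final answer.)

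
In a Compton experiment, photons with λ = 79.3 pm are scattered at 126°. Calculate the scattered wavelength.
83.1525 pm

Using the Compton scattering formula:
λ' = λ + Δλ = λ + λ_C(1 - cos θ)

Given:
- Initial wavelength λ = 79.3 pm
- Scattering angle θ = 126°
- Compton wavelength λ_C ≈ 2.4263 pm

Calculate the shift:
Δλ = 2.4263 × (1 - cos(126°))
Δλ = 2.4263 × 1.5878
Δλ = 3.8525 pm

Final wavelength:
λ' = 79.3 + 3.8525 = 83.1525 pm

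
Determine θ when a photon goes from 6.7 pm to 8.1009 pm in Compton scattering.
65.00°

First find the wavelength shift:
Δλ = λ' - λ = 8.1009 - 6.7 = 1.4009 pm

Using Δλ = λ_C(1 - cos θ), with λ_C = h/(m_e·c) ≈ 2.42631024 pm:
cos θ = 1 - Δλ/λ_C
cos θ = 1 - 1.4009/2.42631024
cos θ = 0.422621

θ = arccos(0.422621)
θ = 65.00°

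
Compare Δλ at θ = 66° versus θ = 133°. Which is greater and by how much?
133° produces the larger shift by a factor of 2.835

Calculate both shifts using Δλ = λ_C(1 - cos θ):

For θ₁ = 66°:
Δλ₁ = 2.4263 × (1 - cos(66°))
Δλ₁ = 2.4263 × 0.5933
Δλ₁ = 1.4394 pm

For θ₂ = 133°:
Δλ₂ = 2.4263 × (1 - cos(133°))
Δλ₂ = 2.4263 × 1.6820
Δλ₂ = 4.0810 pm

The 133° angle produces the larger shift.
Ratio: 4.0810/1.4394 = 2.835

(Intermediate values are shown rounded; full precision is carried through to the final answer.)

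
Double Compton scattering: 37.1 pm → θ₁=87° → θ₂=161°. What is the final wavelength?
44.1198 pm

Apply Compton shift twice:

First scattering at θ₁ = 87°:
Δλ₁ = λ_C(1 - cos(87°))
Δλ₁ = 2.4263 × 0.9477
Δλ₁ = 2.2993 pm

After first scattering:
λ₁ = 37.1 + 2.2993 = 39.3993 pm

Second scattering at θ₂ = 161°:
Δλ₂ = λ_C(1 - cos(161°))
Δλ₂ = 2.4263 × 1.9455
Δλ₂ = 4.7204 pm

Final wavelength:
λ₂ = 39.3993 + 4.7204 = 44.1198 pm

Total shift: Δλ_total = 2.2993 + 4.7204 = 7.0198 pm

(Intermediate values are shown rounded; full precision is carried through to the final answer.)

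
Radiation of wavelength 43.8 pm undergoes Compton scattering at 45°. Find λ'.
44.5106 pm

Using the Compton formula: λ' = λ + λ_C(1 − cos θ)

For θ = 45°, cos θ = √2/2 (exact) ≈ 0.7071, so:
1 − cos 45° = 1 − (√2/2) ≈ 0.2929

Δλ = λ_C × 0.2929 = 2.4263 × 0.2929 = 0.7106 pm

λ' = 43.8 + 0.7106 = 44.5106 pm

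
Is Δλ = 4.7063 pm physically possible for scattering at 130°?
No, inconsistent

Calculate the expected shift for θ = 130°:

Δλ_expected = λ_C(1 - cos(130°))
Δλ_expected = 2.4263 × (1 - cos(130°))
Δλ_expected = 2.4263 × 1.6428
Δλ_expected = 3.9859 pm

Given shift: 4.7063 pm
Expected shift: 3.9859 pm
Difference: 0.7204 pm

The values do not match. The given shift corresponds to θ ≈ 160.0°, not 130°.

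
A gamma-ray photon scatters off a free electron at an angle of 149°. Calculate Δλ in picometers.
4.5061 pm

Using the Compton scattering formula:
Δλ = λ_C(1 - cos θ)

where λ_C = h/(m_e·c) ≈ 2.4263 pm is the Compton wavelength of an electron.

For θ = 149°:
cos(149°) = -0.8572
1 - cos(149°) = 1.8572

Δλ = 2.4263 × 1.8572
Δλ = 4.5061 pm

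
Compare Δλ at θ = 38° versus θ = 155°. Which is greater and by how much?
155° produces the larger shift by a factor of 8.992

Calculate both shifts using Δλ = λ_C(1 - cos θ):

For θ₁ = 38°:
Δλ₁ = 2.4263 × (1 - cos(38°))
Δλ₁ = 2.4263 × 0.2120
Δλ₁ = 0.5144 pm

For θ₂ = 155°:
Δλ₂ = 2.4263 × (1 - cos(155°))
Δλ₂ = 2.4263 × 1.9063
Δλ₂ = 4.6253 pm

The 155° angle produces the larger shift.
Ratio: 4.6253/0.5144 = 8.992

(Intermediate values are shown rounded; full precision is carried through to the final answer.)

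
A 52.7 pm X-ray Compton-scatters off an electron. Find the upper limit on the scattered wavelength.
57.5526 pm (at θ = 180°)

The Compton shift is Δλ = λ_C(1 − cos θ).

Since cos θ ranges from −1 to 1, the factor (1 − cos θ) ranges from 0 to 2; the maximum shift occurs at θ = 180° (backscattering):
Δλ_max = 2λ_C = 2 × 2.4263 pm = 4.8526 pm

Maximum scattered wavelength:
λ'_max = λ₀ + Δλ_max = 52.7 + 4.8526 = 57.5526 pm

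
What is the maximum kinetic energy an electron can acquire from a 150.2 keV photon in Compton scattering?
55.6078 keV

Maximum energy transfer occurs at θ = 180° (backscattering).

Initial photon: E₀ = 150.2 keV → λ₀ = 8.2546 pm

Maximum Compton shift (at 180°):
Δλ_max = 2λ_C = 2 × 2.4263 = 4.8526 pm

Final wavelength:
λ' = 8.2546 + 4.8526 = 13.1072 pm

Minimum photon energy (maximum energy to electron):
E'_min = hc/λ' = 94.5922 keV

Maximum electron kinetic energy:
K_max = E₀ - E'_min = 150.2000 - 94.5922 = 55.6078 keV

(Intermediate values are shown rounded; full precision is carried through to the final answer.)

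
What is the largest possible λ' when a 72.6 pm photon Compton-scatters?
77.4526 pm (at θ = 180°)

The Compton shift is Δλ = λ_C(1 − cos θ).

Since cos θ ranges from −1 to 1, the factor (1 − cos θ) ranges from 0 to 2; the maximum shift occurs at θ = 180° (backscattering):
Δλ_max = 2λ_C = 2 × 2.4263 pm = 4.8526 pm

Maximum scattered wavelength:
λ'_max = λ₀ + Δλ_max = 72.6 + 4.8526 = 77.4526 pm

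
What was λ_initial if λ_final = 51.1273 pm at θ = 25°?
50.9000 pm

From λ' = λ + Δλ, we have λ = λ' - Δλ

First calculate the Compton shift:
Δλ = λ_C(1 - cos θ)
Δλ = 2.4263 × (1 - cos(25°))
Δλ = 2.4263 × 0.0937
Δλ = 0.2273 pm

Initial wavelength:
λ = λ' - Δλ
λ = 51.1273 - 0.2273
λ = 50.9000 pm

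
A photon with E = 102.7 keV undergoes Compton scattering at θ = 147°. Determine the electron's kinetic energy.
27.7110 keV

By energy conservation: K_e = E_initial - E_final

First find the scattered photon energy:
Initial wavelength: λ = hc/E = 12.0725 pm
Compton shift: Δλ = λ_C(1 - cos(147°)) = 4.4612 pm
Final wavelength: λ' = 12.0725 + 4.4612 = 16.5336 pm
Final photon energy: E' = hc/λ' = 74.9890 keV

Electron kinetic energy:
K_e = E - E' = 102.7000 - 74.9890 = 27.7110 keV

(Intermediate values are shown rounded; full precision is carried through to the final answer.)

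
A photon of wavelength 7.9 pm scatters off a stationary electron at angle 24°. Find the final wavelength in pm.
8.1098 pm

Using the Compton scattering formula:
λ' = λ + Δλ = λ + λ_C(1 - cos θ)

Given:
- Initial wavelength λ = 7.9 pm
- Scattering angle θ = 24°
- Compton wavelength λ_C ≈ 2.4263 pm

Calculate the shift:
Δλ = 2.4263 × (1 - cos(24°))
Δλ = 2.4263 × 0.0865
Δλ = 0.2098 pm

Final wavelength:
λ' = 7.9 + 0.2098 = 8.1098 pm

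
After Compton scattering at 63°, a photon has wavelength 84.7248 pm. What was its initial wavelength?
83.4000 pm

From λ' = λ + Δλ, we have λ = λ' - Δλ

First calculate the Compton shift:
Δλ = λ_C(1 - cos θ)
Δλ = 2.4263 × (1 - cos(63°))
Δλ = 2.4263 × 0.5460
Δλ = 1.3248 pm

Initial wavelength:
λ = λ' - Δλ
λ = 84.7248 - 1.3248
λ = 83.4000 pm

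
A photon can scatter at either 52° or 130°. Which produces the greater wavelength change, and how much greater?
130° produces the larger shift by a factor of 4.274

Calculate both shifts using Δλ = λ_C(1 - cos θ):

For θ₁ = 52°:
Δλ₁ = 2.4263 × (1 - cos(52°))
Δλ₁ = 2.4263 × 0.3843
Δλ₁ = 0.9325 pm

For θ₂ = 130°:
Δλ₂ = 2.4263 × (1 - cos(130°))
Δλ₂ = 2.4263 × 1.6428
Δλ₂ = 3.9859 pm

The 130° angle produces the larger shift.
Ratio: 3.9859/0.9325 = 4.274

(Intermediate values are shown rounded; full precision is carried through to the final answer.)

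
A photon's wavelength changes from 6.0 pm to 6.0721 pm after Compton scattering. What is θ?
14.00°

First find the wavelength shift:
Δλ = λ' - λ = 6.0721 - 6.0 = 0.0721 pm

Using Δλ = λ_C(1 - cos θ), with λ_C = h/(m_e·c) ≈ 2.42631024 pm:
cos θ = 1 - Δλ/λ_C
cos θ = 1 - 0.0721/2.42631024
cos θ = 0.970284

θ = arccos(0.970284)
θ = 14.00°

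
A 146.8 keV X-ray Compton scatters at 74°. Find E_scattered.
121.5136 keV

First convert energy to wavelength:
λ = hc/E, with hc ≈ 1239.842 keV·pm (i.e. 1239.842 eV·nm)

For E = 146.8 keV = 146800 eV:
λ = 1239.842 keV·pm / 146.8 keV
λ = 8.4458 pm

Calculate the Compton shift:
Δλ = λ_C(1 - cos(74°)) = 2.4263 × 0.7244
Δλ = 1.7575 pm

Final wavelength:
λ' = 8.4458 + 1.7575 = 10.2033 pm

Final energy:
E' = hc/λ' = 1239.842 / 10.2033 = 121.5136 keV

(Intermediate values are shown rounded; full precision is carried through to the final answer.)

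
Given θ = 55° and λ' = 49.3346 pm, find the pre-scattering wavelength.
48.3000 pm

From λ' = λ + Δλ, we have λ = λ' - Δλ

First calculate the Compton shift:
Δλ = λ_C(1 - cos θ)
Δλ = 2.4263 × (1 - cos(55°))
Δλ = 2.4263 × 0.4264
Δλ = 1.0346 pm

Initial wavelength:
λ = λ' - Δλ
λ = 49.3346 - 1.0346
λ = 48.3000 pm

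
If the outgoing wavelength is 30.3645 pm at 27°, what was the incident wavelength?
30.1000 pm

From λ' = λ + Δλ, we have λ = λ' - Δλ

First calculate the Compton shift:
Δλ = λ_C(1 - cos θ)
Δλ = 2.4263 × (1 - cos(27°))
Δλ = 2.4263 × 0.1090
Δλ = 0.2645 pm

Initial wavelength:
λ = λ' - Δλ
λ = 30.3645 - 0.2645
λ = 30.1000 pm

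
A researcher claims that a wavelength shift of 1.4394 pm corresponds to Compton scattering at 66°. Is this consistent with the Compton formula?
Yes, consistent

Calculate the expected shift for θ = 66°:

Δλ_expected = λ_C(1 - cos(66°))
Δλ_expected = 2.4263 × (1 - cos(66°))
Δλ_expected = 2.4263 × 0.5933
Δλ_expected = 1.4394 pm

Given shift: 1.4394 pm
Expected shift: 1.4394 pm
Difference: 0.0000 pm

The values match. This is consistent with Compton scattering at the stated angle.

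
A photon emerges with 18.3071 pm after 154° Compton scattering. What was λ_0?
13.7000 pm

From λ' = λ + Δλ, we have λ = λ' - Δλ

First calculate the Compton shift:
Δλ = λ_C(1 - cos θ)
Δλ = 2.4263 × (1 - cos(154°))
Δλ = 2.4263 × 1.8988
Δλ = 4.6071 pm

Initial wavelength:
λ = λ' - Δλ
λ = 18.3071 - 4.6071
λ = 13.7000 pm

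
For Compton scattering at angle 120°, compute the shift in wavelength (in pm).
3.6395 pm

Using the Compton scattering formula:
Δλ = λ_C(1 - cos θ)

where λ_C = h/(m_e·c) ≈ 2.4263 pm is the Compton wavelength of an electron.

For θ = 120°:
cos(120°) = -0.5000
1 - cos(120°) = 1.5000

Δλ = 2.4263 × 1.5000
Δλ = 3.6395 pm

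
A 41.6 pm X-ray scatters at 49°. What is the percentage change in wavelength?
2.0060%

Calculate the Compton shift:
Δλ = λ_C(1 - cos(49°))
Δλ = 2.4263 × (1 - cos(49°))
Δλ = 2.4263 × 0.3439
Δλ = 0.8345 pm

Percentage change:
(Δλ/λ₀) × 100 = (0.8345/41.6) × 100
= 2.0060%

(Intermediate values are shown rounded; full precision is carried through to the final answer.)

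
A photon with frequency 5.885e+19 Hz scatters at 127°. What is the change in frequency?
2.547e+19 Hz (decrease)

Convert frequency to wavelength (c = 299792458 m/s):
λ₀ = c/f₀ = 299792458/5.885e+19 = 5.0941794e-12 m = 5.0942 pm

Calculate Compton shift:
Δλ = λ_C(1 - cos(127°)) = 3.8865 pm

Final wavelength:
λ' = λ₀ + Δλ = 5.0942 + 3.8865 = 8.9807 pm

Final frequency:
f' = c/λ' = 299792458/8.9806796e-12 = 3.3381935e+19 Hz

Frequency shift (decrease):
Δf = f₀ - f' = 5.885e+19 - 3.3381935e+19 = 2.547e+19 Hz

(Intermediate values are shown rounded; full precision is carried through to the final answer.)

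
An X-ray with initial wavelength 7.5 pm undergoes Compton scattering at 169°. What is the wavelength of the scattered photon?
12.3080 pm

Using the Compton scattering formula:
λ' = λ + Δλ = λ + λ_C(1 - cos θ)

Given:
- Initial wavelength λ = 7.5 pm
- Scattering angle θ = 169°
- Compton wavelength λ_C ≈ 2.4263 pm

Calculate the shift:
Δλ = 2.4263 × (1 - cos(169°))
Δλ = 2.4263 × 1.9816
Δλ = 4.8080 pm

Final wavelength:
λ' = 7.5 + 4.8080 = 12.3080 pm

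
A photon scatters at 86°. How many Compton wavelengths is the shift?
0.9302 λ_C

The Compton shift formula is:
Δλ = λ_C(1 - cos θ)

Dividing both sides by λ_C:
Δλ/λ_C = 1 - cos θ

For θ = 86°:
Δλ/λ_C = 1 - cos(86°)
Δλ/λ_C = 1 - 0.0698
Δλ/λ_C = 0.9302

This means the shift is 0.9302 × λ_C = 2.2571 pm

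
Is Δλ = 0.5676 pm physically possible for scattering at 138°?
No, inconsistent

Calculate the expected shift for θ = 138°:

Δλ_expected = λ_C(1 - cos(138°))
Δλ_expected = 2.4263 × (1 - cos(138°))
Δλ_expected = 2.4263 × 1.7431
Δλ_expected = 4.2294 pm

Given shift: 0.5676 pm
Expected shift: 4.2294 pm
Difference: 3.6618 pm

The values do not match. The given shift corresponds to θ ≈ 40.0°, not 138°.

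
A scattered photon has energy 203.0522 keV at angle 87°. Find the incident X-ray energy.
325.7000 keV

Convert final energy to wavelength (hc ≈ 1239.842 keV·pm):
λ' = hc/E' = 1239.842 / 203.0522 = 6.1060 pm

Calculate the Compton shift:
Δλ = λ_C(1 - cos(87°))
Δλ = 2.4263 × (1 - cos(87°))
Δλ = 2.2993 pm

Initial wavelength:
λ = λ' - Δλ = 6.1060 - 2.2993 = 3.8067 pm

Initial energy:
E = hc/λ = 1239.842 / 3.8067 = 325.7000 keV

(Intermediate values are shown rounded; full precision is carried through to the final answer.)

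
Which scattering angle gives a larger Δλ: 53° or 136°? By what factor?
136° produces the larger shift by a factor of 4.318

Calculate both shifts using Δλ = λ_C(1 - cos θ):

For θ₁ = 53°:
Δλ₁ = 2.4263 × (1 - cos(53°))
Δλ₁ = 2.4263 × 0.3982
Δλ₁ = 0.9661 pm

For θ₂ = 136°:
Δλ₂ = 2.4263 × (1 - cos(136°))
Δλ₂ = 2.4263 × 1.7193
Δλ₂ = 4.1717 pm

The 136° angle produces the larger shift.
Ratio: 4.1717/0.9661 = 4.318

(Intermediate values are shown rounded; full precision is carried through to the final answer.)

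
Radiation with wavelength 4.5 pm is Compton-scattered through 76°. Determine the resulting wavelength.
6.3393 pm

Using the Compton scattering formula:
λ' = λ + Δλ = λ + λ_C(1 - cos θ)

Given:
- Initial wavelength λ = 4.5 pm
- Scattering angle θ = 76°
- Compton wavelength λ_C ≈ 2.4263 pm

Calculate the shift:
Δλ = 2.4263 × (1 - cos(76°))
Δλ = 2.4263 × 0.7581
Δλ = 1.8393 pm

Final wavelength:
λ' = 4.5 + 1.8393 = 6.3393 pm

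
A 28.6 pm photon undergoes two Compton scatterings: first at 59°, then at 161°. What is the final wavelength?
34.4971 pm

Apply Compton shift twice:

First scattering at θ₁ = 59°:
Δλ₁ = λ_C(1 - cos(59°))
Δλ₁ = 2.4263 × 0.4850
Δλ₁ = 1.1767 pm

After first scattering:
λ₁ = 28.6 + 1.1767 = 29.7767 pm

Second scattering at θ₂ = 161°:
Δλ₂ = λ_C(1 - cos(161°))
Δλ₂ = 2.4263 × 1.9455
Δλ₂ = 4.7204 pm

Final wavelength:
λ₂ = 29.7767 + 4.7204 = 34.4971 pm

Total shift: Δλ_total = 1.1767 + 4.7204 = 5.8971 pm

(Intermediate values are shown rounded; full precision is carried through to the final answer.)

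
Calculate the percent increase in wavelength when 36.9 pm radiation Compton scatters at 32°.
0.9991%

Calculate the Compton shift:
Δλ = λ_C(1 - cos(32°))
Δλ = 2.4263 × (1 - cos(32°))
Δλ = 2.4263 × 0.1520
Δλ = 0.3687 pm

Percentage change:
(Δλ/λ₀) × 100 = (0.3687/36.9) × 100
= 0.9991%

(Intermediate values are shown rounded; full precision is carried through to the final answer.)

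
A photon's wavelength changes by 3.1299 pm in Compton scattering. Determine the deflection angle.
106.86°

From the Compton formula Δλ = λ_C(1 - cos θ), we can solve for θ:

cos θ = 1 - Δλ/λ_C

Given:
- Δλ = 3.1299 pm
- λ_C = h/(m_e·c) ≈ 2.42631024 pm

cos θ = 1 - 3.1299/2.42631024
cos θ = 1 - 1.289983
cos θ = -0.289983

θ = arccos(-0.289983)
θ = 106.86°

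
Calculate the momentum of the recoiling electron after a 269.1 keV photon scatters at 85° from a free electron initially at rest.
1.6638e-22 kg·m/s

The electron is initially at rest, so by conservation of momentum:
p⃗_e = p⃗₀ − p⃗'  (incident photon momentum minus scattered photon momentum)

Photon momentum magnitudes (p = h/λ = E/c):
λ₀ = hc/E₀ = 4.6074 pm → p₀ = h/λ₀ = 1.4381e-22 kg·m/s
Δλ = λ_C(1 − cos 85°) = 2.2148 pm
λ' = 6.8222 pm → p' = h/λ' = 9.7125e-23 kg·m/s

The scattered photon makes angle θ = 85° with the incident direction, so by the law of cosines:
|p⃗_e|² = p₀² + p'² − 2p₀p'cos θ
|p⃗_e|² = (1.4381e-22)² + (9.7125e-23)² − 2·1.4381e-22·9.7125e-23·cos(85°)
|p⃗_e| = 1.6638e-22 kg·m/s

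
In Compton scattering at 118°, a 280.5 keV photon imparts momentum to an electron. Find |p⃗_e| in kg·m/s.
2.0257e-22 kg·m/s

The electron is initially at rest, so by conservation of momentum:
p⃗_e = p⃗₀ − p⃗'  (incident photon momentum minus scattered photon momentum)

Photon momentum magnitudes (p = h/λ = E/c):
λ₀ = hc/E₀ = 4.4201 pm → p₀ = h/λ₀ = 1.4991e-22 kg·m/s
Δλ = λ_C(1 − cos 118°) = 3.5654 pm
λ' = 7.9855 pm → p' = h/λ' = 8.2976e-23 kg·m/s

The scattered photon makes angle θ = 118° with the incident direction, so by the law of cosines:
|p⃗_e|² = p₀² + p'² − 2p₀p'cos θ
|p⃗_e|² = (1.4991e-22)² + (8.2976e-23)² − 2·1.4991e-22·8.2976e-23·cos(118°)
|p⃗_e| = 2.0257e-22 kg·m/s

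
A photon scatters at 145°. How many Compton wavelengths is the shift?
1.8192 λ_C

The Compton shift formula is:
Δλ = λ_C(1 - cos θ)

Dividing both sides by λ_C:
Δλ/λ_C = 1 - cos θ

For θ = 145°:
Δλ/λ_C = 1 - cos(145°)
Δλ/λ_C = 1 - -0.8192
Δλ/λ_C = 1.8192

This means the shift is 1.8192 × λ_C = 4.4138 pm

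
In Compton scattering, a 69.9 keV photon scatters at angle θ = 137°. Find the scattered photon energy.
56.5153 keV

First convert energy to wavelength:
λ = hc/E, with hc ≈ 1239.842 keV·pm (i.e. 1239.842 eV·nm)

For E = 69.9 keV = 69900 eV:
λ = 1239.842 keV·pm / 69.9 keV
λ = 17.7374 pm

Calculate the Compton shift:
Δλ = λ_C(1 - cos(137°)) = 2.4263 × 1.7314
Δλ = 4.2008 pm

Final wavelength:
λ' = 17.7374 + 4.2008 = 21.9382 pm

Final energy:
E' = hc/λ' = 1239.842 / 21.9382 = 56.5153 keV

(Intermediate values are shown rounded; full precision is carried through to the final answer.)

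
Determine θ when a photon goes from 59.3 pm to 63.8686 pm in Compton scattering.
152.00°

First find the wavelength shift:
Δλ = λ' - λ = 63.8686 - 59.3 = 4.5686 pm

Using Δλ = λ_C(1 - cos θ), with λ_C = h/(m_e·c) ≈ 2.42631024 pm:
cos θ = 1 - Δλ/λ_C
cos θ = 1 - 4.5686/2.42631024
cos θ = -0.882941

θ = arccos(-0.882941)
θ = 152.00°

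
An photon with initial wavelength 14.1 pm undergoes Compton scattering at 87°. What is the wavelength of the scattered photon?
16.3993 pm

Using the Compton scattering formula:
λ' = λ + Δλ = λ + λ_C(1 - cos θ)

Given:
- Initial wavelength λ = 14.1 pm
- Scattering angle θ = 87°
- Compton wavelength λ_C ≈ 2.4263 pm

Calculate the shift:
Δλ = 2.4263 × (1 - cos(87°))
Δλ = 2.4263 × 0.9477
Δλ = 2.2993 pm

Final wavelength:
λ' = 14.1 + 2.2993 = 16.3993 pm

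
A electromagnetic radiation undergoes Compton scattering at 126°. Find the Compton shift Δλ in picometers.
3.8525 pm

Using the Compton scattering formula:
Δλ = λ_C(1 - cos θ)

where λ_C = h/(m_e·c) ≈ 2.4263 pm is the Compton wavelength of an electron.

For θ = 126°:
cos(126°) = -0.5878
1 - cos(126°) = 1.5878

Δλ = 2.4263 × 1.5878
Δλ = 3.8525 pm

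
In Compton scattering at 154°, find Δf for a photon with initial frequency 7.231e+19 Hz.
3.806e+19 Hz (decrease)

Convert frequency to wavelength (c = 299792458 m/s):
λ₀ = c/f₀ = 299792458/7.231e+19 = 4.1459336e-12 m = 4.1459 pm

Calculate Compton shift:
Δλ = λ_C(1 - cos(154°)) = 4.6071 pm

Final wavelength:
λ' = λ₀ + Δλ = 4.1459 + 4.6071 = 8.7530 pm

Final frequency:
f' = c/λ' = 299792458/8.7529970e-12 = 3.4250264e+19 Hz

Frequency shift (decrease):
Δf = f₀ - f' = 7.231e+19 - 3.4250264e+19 = 3.806e+19 Hz

(Intermediate values are shown rounded; full precision is carried through to the final answer.)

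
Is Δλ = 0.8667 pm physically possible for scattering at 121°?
No, inconsistent

Calculate the expected shift for θ = 121°:

Δλ_expected = λ_C(1 - cos(121°))
Δλ_expected = 2.4263 × (1 - cos(121°))
Δλ_expected = 2.4263 × 1.5150
Δλ_expected = 3.6760 pm

Given shift: 0.8667 pm
Expected shift: 3.6760 pm
Difference: 2.8092 pm

The values do not match. The given shift corresponds to θ ≈ 50.0°, not 121°.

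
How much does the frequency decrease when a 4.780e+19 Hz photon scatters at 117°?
1.721e+19 Hz (decrease)

Convert frequency to wavelength (c = 299792458 m/s):
λ₀ = c/f₀ = 299792458/4.780e+19 = 6.2718087e-12 m = 6.2718 pm

Calculate Compton shift:
Δλ = λ_C(1 - cos(117°)) = 3.5278 pm

Final wavelength:
λ' = λ₀ + Δλ = 6.2718 + 3.5278 = 9.7996 pm

Final frequency:
f' = c/λ' = 299792458/9.7996408e-12 = 3.0592189e+19 Hz

Frequency shift (decrease):
Δf = f₀ - f' = 4.780e+19 - 3.0592189e+19 = 1.721e+19 Hz

(Intermediate values are shown rounded; full precision is carried through to the final answer.)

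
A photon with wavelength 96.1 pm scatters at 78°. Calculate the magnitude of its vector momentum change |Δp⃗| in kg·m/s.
8.5939e-24 kg·m/s

Photon momentum magnitude is p = h/λ.

Initial momentum:
p₀ = h/λ = 6.6261e-34/9.6100e-11 = 6.8950e-24 kg·m/s

After scattering:
λ' = λ + Δλ = 96.1 + 1.9219 = 98.0219 pm
p' = h/λ' = 6.6261e-34/9.8022e-11 = 6.7598e-24 kg·m/s

Momentum is a vector; the scattered photon's direction makes angle θ = 78° with the incident direction. The magnitude of the vector change Δp⃗ = p⃗₀ − p⃗' is found from the law of cosines:
|Δp⃗|² = p₀² + p'² − 2p₀p'cos θ
|Δp⃗|² = (6.8950e-24)² + (6.7598e-24)² − 2·6.8950e-24·6.7598e-24·cos(78°)
|Δp⃗| = 8.5939e-24 kg·m/s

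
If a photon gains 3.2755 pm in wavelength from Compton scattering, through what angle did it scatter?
110.49°

From the Compton formula Δλ = λ_C(1 - cos θ), we can solve for θ:

cos θ = 1 - Δλ/λ_C

Given:
- Δλ = 3.2755 pm
- λ_C = h/(m_e·c) ≈ 2.42631024 pm

cos θ = 1 - 3.2755/2.42631024
cos θ = 1 - 1.349992
cos θ = -0.349992

θ = arccos(-0.349992)
θ = 110.49°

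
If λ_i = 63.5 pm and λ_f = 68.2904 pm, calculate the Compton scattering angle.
167.00°

First find the wavelength shift:
Δλ = λ' - λ = 68.2904 - 63.5 = 4.7904 pm

Using Δλ = λ_C(1 - cos θ), with λ_C = h/(m_e·c) ≈ 2.42631024 pm:
cos θ = 1 - Δλ/λ_C
cos θ = 1 - 4.7904/2.42631024
cos θ = -0.974356

θ = arccos(-0.974356)
θ = 167.00°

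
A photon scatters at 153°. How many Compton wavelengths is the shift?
1.8910 λ_C

The Compton shift formula is:
Δλ = λ_C(1 - cos θ)

Dividing both sides by λ_C:
Δλ/λ_C = 1 - cos θ

For θ = 153°:
Δλ/λ_C = 1 - cos(153°)
Δλ/λ_C = 1 - -0.8910
Δλ/λ_C = 1.8910

This means the shift is 1.8910 × λ_C = 4.5882 pm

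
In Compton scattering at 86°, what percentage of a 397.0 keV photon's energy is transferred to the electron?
0.4195 (or 41.95%)

Calculate initial and final photon energies:

Initial: E₀ = 397.0 keV → λ₀ = 3.1230 pm
Compton shift: Δλ = 2.2571 pm
Final wavelength: λ' = 5.3801 pm
Final energy: E' = 230.4502 keV

Fractional energy loss:
(E₀ - E')/E₀ = (397.0000 - 230.4502)/397.0000
= 166.5498/397.0000
= 0.4195
= 41.95%

(Intermediate values are shown rounded; full precision is carried through to the final answer.)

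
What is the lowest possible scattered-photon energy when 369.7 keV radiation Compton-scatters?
151.0848 keV (at θ = 180°)

The scattered photon has minimum energy when its wavelength is maximum, i.e., when the Compton shift Δλ = λ_C(1 − cos θ) is maximum. This occurs at θ = 180° (backscattering), giving Δλ_max = 2λ_C = 4.8526 pm.

Initial wavelength: λ₀ = hc/E₀ = 3.3536 pm
Maximum final wavelength: λ'_max = λ₀ + 2λ_C = 3.3536 + 4.8526 = 8.2063 pm
Minimum final energy: E'_min = hc/λ'_max = 151.0848 keV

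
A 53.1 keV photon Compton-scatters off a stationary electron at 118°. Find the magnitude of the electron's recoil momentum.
4.5469e-23 kg·m/s

The electron is initially at rest, so by conservation of momentum:
p⃗_e = p⃗₀ − p⃗'  (incident photon momentum minus scattered photon momentum)

Photon momentum magnitudes (p = h/λ = E/c):
λ₀ = hc/E₀ = 23.3492 pm → p₀ = h/λ₀ = 2.8378e-23 kg·m/s
Δλ = λ_C(1 − cos 118°) = 3.5654 pm
λ' = 26.9146 pm → p' = h/λ' = 2.4619e-23 kg·m/s

The scattered photon makes angle θ = 118° with the incident direction, so by the law of cosines:
|p⃗_e|² = p₀² + p'² − 2p₀p'cos θ
|p⃗_e|² = (2.8378e-23)² + (2.4619e-23)² − 2·2.8378e-23·2.4619e-23·cos(118°)
|p⃗_e| = 4.5469e-23 kg·m/s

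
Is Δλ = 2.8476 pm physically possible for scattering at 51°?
No, inconsistent

Calculate the expected shift for θ = 51°:

Δλ_expected = λ_C(1 - cos(51°))
Δλ_expected = 2.4263 × (1 - cos(51°))
Δλ_expected = 2.4263 × 0.3707
Δλ_expected = 0.8994 pm

Given shift: 2.8476 pm
Expected shift: 0.8994 pm
Difference: 1.9483 pm

The values do not match. The given shift corresponds to θ ≈ 100.0°, not 51°.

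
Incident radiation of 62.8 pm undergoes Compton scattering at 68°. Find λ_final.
64.3174 pm

Using the Compton scattering formula:
λ' = λ + Δλ = λ + λ_C(1 - cos θ)

Given:
- Initial wavelength λ = 62.8 pm
- Scattering angle θ = 68°
- Compton wavelength λ_C ≈ 2.4263 pm

Calculate the shift:
Δλ = 2.4263 × (1 - cos(68°))
Δλ = 2.4263 × 0.6254
Δλ = 1.5174 pm

Final wavelength:
λ' = 62.8 + 1.5174 = 64.3174 pm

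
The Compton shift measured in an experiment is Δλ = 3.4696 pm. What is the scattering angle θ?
115.47°

From the Compton formula Δλ = λ_C(1 - cos θ), we can solve for θ:

cos θ = 1 - Δλ/λ_C

Given:
- Δλ = 3.4696 pm
- λ_C = h/(m_e·c) ≈ 2.42631024 pm

cos θ = 1 - 3.4696/2.42631024
cos θ = 1 - 1.429990
cos θ = -0.429990

θ = arccos(-0.429990)
θ = 115.47°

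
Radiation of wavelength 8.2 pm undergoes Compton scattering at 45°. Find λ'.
8.9106 pm

Using the Compton formula: λ' = λ + λ_C(1 − cos θ)

For θ = 45°, cos θ = √2/2 (exact) ≈ 0.7071, so:
1 − cos 45° = 1 − (√2/2) ≈ 0.2929

Δλ = λ_C × 0.2929 = 2.4263 × 0.2929 = 0.7106 pm

λ' = 8.2 + 0.7106 = 8.9106 pm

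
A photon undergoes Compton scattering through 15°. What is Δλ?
0.0827 pm

Using the Compton scattering formula:
Δλ = λ_C(1 - cos θ)

where λ_C = h/(m_e·c) ≈ 2.4263 pm is the Compton wavelength of an electron.

For θ = 15°:
cos(15°) = 0.9659
1 - cos(15°) = 0.0341

Δλ = 2.4263 × 0.0341
Δλ = 0.0827 pm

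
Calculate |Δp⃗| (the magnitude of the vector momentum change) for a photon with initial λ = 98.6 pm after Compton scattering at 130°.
1.1945e-23 kg·m/s

Photon momentum magnitude is p = h/λ.

Initial momentum:
p₀ = h/λ = 6.6261e-34/9.8600e-11 = 6.7202e-24 kg·m/s

After scattering:
λ' = λ + Δλ = 98.6 + 3.9859 = 102.5859 pm
p' = h/λ' = 6.6261e-34/1.0259e-10 = 6.4590e-24 kg·m/s

Momentum is a vector; the scattered photon's direction makes angle θ = 130° with the incident direction. The magnitude of the vector change Δp⃗ = p⃗₀ − p⃗' is found from the law of cosines:
|Δp⃗|² = p₀² + p'² − 2p₀p'cos θ
|Δp⃗|² = (6.7202e-24)² + (6.4590e-24)² − 2·6.7202e-24·6.4590e-24·cos(130°)
|Δp⃗| = 1.1945e-23 kg·m/s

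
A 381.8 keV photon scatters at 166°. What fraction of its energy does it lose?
0.5955 (or 59.55%)

Calculate initial and final photon energies:

Initial: E₀ = 381.8 keV → λ₀ = 3.2474 pm
Compton shift: Δλ = 4.7805 pm
Final wavelength: λ' = 8.0279 pm
Final energy: E' = 154.4415 keV

Fractional energy loss:
(E₀ - E')/E₀ = (381.8000 - 154.4415)/381.8000
= 227.3585/381.8000
= 0.5955
= 59.55%

(Intermediate values are shown rounded; full precision is carried through to the final answer.)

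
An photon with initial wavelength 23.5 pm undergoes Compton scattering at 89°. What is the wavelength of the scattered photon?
25.8840 pm

Using the Compton scattering formula:
λ' = λ + Δλ = λ + λ_C(1 - cos θ)

Given:
- Initial wavelength λ = 23.5 pm
- Scattering angle θ = 89°
- Compton wavelength λ_C ≈ 2.4263 pm

Calculate the shift:
Δλ = 2.4263 × (1 - cos(89°))
Δλ = 2.4263 × 0.9825
Δλ = 2.3840 pm

Final wavelength:
λ' = 23.5 + 2.3840 = 25.8840 pm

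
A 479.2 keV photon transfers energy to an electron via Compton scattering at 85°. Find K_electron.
221.0158 keV

By energy conservation: K_e = E_initial - E_final

First find the scattered photon energy:
Initial wavelength: λ = hc/E = 2.5873 pm
Compton shift: Δλ = λ_C(1 - cos(85°)) = 2.2148 pm
Final wavelength: λ' = 2.5873 + 2.2148 = 4.8022 pm
Final photon energy: E' = hc/λ' = 258.1842 keV

Electron kinetic energy:
K_e = E - E' = 479.2000 - 258.1842 = 221.0158 keV

(Intermediate values are shown rounded; full precision is carried through to the final answer.)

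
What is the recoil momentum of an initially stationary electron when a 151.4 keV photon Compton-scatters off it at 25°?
3.4618e-23 kg·m/s

The electron is initially at rest, so by conservation of momentum:
p⃗_e = p⃗₀ − p⃗'  (incident photon momentum minus scattered photon momentum)

Photon momentum magnitudes (p = h/λ = E/c):
λ₀ = hc/E₀ = 8.1892 pm → p₀ = h/λ₀ = 8.0912e-23 kg·m/s
Δλ = λ_C(1 − cos 25°) = 0.2273 pm
λ' = 8.4165 pm → p' = h/λ' = 7.8727e-23 kg·m/s

The scattered photon makes angle θ = 25° with the incident direction, so by the law of cosines:
|p⃗_e|² = p₀² + p'² − 2p₀p'cos θ
|p⃗_e|² = (8.0912e-23)² + (7.8727e-23)² − 2·8.0912e-23·7.8727e-23·cos(25°)
|p⃗_e| = 3.4618e-23 kg·m/s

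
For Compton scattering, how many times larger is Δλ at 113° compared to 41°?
113° produces the larger shift by a factor of 5.670

Calculate both shifts using Δλ = λ_C(1 - cos θ):

For θ₁ = 41°:
Δλ₁ = 2.4263 × (1 - cos(41°))
Δλ₁ = 2.4263 × 0.2453
Δλ₁ = 0.5952 pm

For θ₂ = 113°:
Δλ₂ = 2.4263 × (1 - cos(113°))
Δλ₂ = 2.4263 × 1.3907
Δλ₂ = 3.3743 pm

The 113° angle produces the larger shift.
Ratio: 3.3743/0.5952 = 5.670

(Intermediate values are shown rounded; full precision is carried through to the final answer.)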